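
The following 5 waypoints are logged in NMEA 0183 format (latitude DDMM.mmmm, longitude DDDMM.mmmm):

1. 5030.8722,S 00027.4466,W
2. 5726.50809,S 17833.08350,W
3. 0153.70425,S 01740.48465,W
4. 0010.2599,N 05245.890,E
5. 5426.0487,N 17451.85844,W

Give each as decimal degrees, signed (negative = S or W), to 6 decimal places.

1. -50.514537, -0.457443
2. -57.441802, -178.551392
3. -1.895071, -17.674744
4. 0.170998, 52.764833
5. 54.434145, -174.864307

Point 1:
  φ: split at 2 digits → 50° and 30.8722′; 50 + 30.8722/60 = 50.5145367
  S ⇒ negate
  Longitude: split at 3 digits → 000° and 27.4466′; 0 + 27.4466/60 = 0.4574433
  W ⇒ negate
Point 2:
  φ: split at 2 digits → 57° and 26.50809′; 57 + 26.50809/60 = 57.4418015
  hemisphere S, so the sign is −
  Lon: split at 3 digits → 178° and 33.0835′; 178 + 33.0835/60 = 178.5513917
  W ⇒ negate
Point 3:
  φ: split at 2 digits → 01° and 53.70425′; 1 + 53.70425/60 = 1.8950708
  hemisphere S, so the sign is −
  Longitude: split at 3 digits → 017° and 40.48465′; 17 + 40.48465/60 = 17.6747442
  hemisphere W, so the sign is −
Point 4:
  Latitude: degrees = first 2 digits = 0, minutes = 10.2599; 0 + 10.2599/60 = 0.1709983
  N → positive
  λ: split at 3 digits → 052° and 45.89′; 52 + 45.89/60 = 52.7648333
  E ⇒ keep positive
Point 5:
  φ: split at 2 digits → 54° and 26.0487′; 54 + 26.0487/60 = 54.4341450
  N → positive
  λ: degrees = first 3 digits = 174, minutes = 51.85844; 174 + 51.85844/60 = 174.8643073
  W ⇒ negate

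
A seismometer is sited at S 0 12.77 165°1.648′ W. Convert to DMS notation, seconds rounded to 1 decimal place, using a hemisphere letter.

0°12′46.2″ S, 165°01′38.9″ W

Lat: fractional minutes 0.77000 × 60 = 46.200″
λ: 1.64800′ → 1′ and 0.64800 × 60 = 38.880″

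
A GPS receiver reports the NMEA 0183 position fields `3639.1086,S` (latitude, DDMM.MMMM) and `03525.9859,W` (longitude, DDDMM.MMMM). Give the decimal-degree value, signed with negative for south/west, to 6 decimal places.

-36.651810, -35.433098

Latitude: degrees = first 2 digits = 36, minutes = 39.1086; 36 + 39.1086/60 = 36.6518100
hemisphere S, so the sign is −
Lon: degrees = first 3 digits = 35, minutes = 25.9859; 35 + 25.9859/60 = 35.4330983
W → negative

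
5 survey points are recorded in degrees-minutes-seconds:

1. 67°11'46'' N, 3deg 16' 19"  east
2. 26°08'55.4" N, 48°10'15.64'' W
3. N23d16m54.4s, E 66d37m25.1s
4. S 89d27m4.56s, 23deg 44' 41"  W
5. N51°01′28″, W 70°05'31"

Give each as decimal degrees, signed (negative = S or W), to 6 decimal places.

Point 1:
  Latitude: 67 + 11/60 + 46/3600 = 67.1961111
  N → positive
  Lon: 3° + 16/60 + 19/3600 = 3 + 0.266667 + 0.005278 = 3.2719444
  E → positive
Point 2:
  φ: 8′ + 55.4″ = 8.92333′; 26 + 8.92333/60 = 26.1487222
  N → positive
  λ: 10′ + 15.64″ = 10.26067′; 48 + 10.26067/60 = 48.1710111
  W ⇒ negate
Point 3:
  Latitude: 16′ + 54.4″ = 16.90667′; 23 + 16.90667/60 = 23.2817778
  N ⇒ keep positive
  λ: 37′ + 25.1″ = 37.41833′; 66 + 37.41833/60 = 66.6236389
  E ⇒ keep positive
Point 4:
  Lat: 89° + 27/60 + 4.56/3600 = 89 + 0.450000 + 0.001267 = 89.4512667
  S → negative
  λ: 23° + 44/60 + 41/3600 = 23 + 0.733333 + 0.011389 = 23.7447222
  W ⇒ negate
Point 5:
  Lat: 51 + 1/60 + 28/3600 = 51.0244444
  N → positive
  Lon: 70° + 5/60 + 31/3600 = 70 + 0.083333 + 0.008611 = 70.0919444
  W → negative

1. 67.196111, 3.271944
2. 26.148722, -48.171011
3. 23.281778, 66.623639
4. -89.451267, -23.744722
5. 51.024444, -70.091944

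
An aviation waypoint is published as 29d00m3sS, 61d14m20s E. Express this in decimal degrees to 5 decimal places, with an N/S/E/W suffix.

φ: 0′ + 3″ = 0.05000′; 29 + 0.05000/60 = 29.000833
Longitude: 61° + 14/60 + 20/3600 = 61 + 0.233333 + 0.005556 = 61.238889

29.00083° S, 61.23889° E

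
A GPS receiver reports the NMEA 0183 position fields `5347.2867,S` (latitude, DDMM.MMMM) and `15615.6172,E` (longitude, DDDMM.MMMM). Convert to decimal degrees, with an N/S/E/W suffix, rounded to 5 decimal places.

53.78811° S, 156.26029° E

φ: split at 2 digits → 53° and 47.2867′; 53 + 47.2867/60 = 53.788112
Longitude: degrees = first 3 digits = 156, minutes = 15.6172; 156 + 15.6172/60 = 156.260287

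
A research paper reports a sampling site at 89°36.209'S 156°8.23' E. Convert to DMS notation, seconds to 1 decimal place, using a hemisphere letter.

89°36′12.5″ S, 156°08′13.8″ E

Lat: fractional minutes 0.20900 × 60 = 12.540″
λ: 8.23000′ → 8′ and 0.23000 × 60 = 13.800″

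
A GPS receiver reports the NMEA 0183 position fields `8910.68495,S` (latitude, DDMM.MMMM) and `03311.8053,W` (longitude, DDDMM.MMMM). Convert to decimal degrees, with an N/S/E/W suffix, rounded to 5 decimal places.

89.17808° S, 33.19676° W

Latitude: split at 2 digits → 89° and 10.68495′; 89 + 10.68495/60 = 89.178083
Lon: split at 3 digits → 033° and 11.8053′; 33 + 11.8053/60 = 33.196755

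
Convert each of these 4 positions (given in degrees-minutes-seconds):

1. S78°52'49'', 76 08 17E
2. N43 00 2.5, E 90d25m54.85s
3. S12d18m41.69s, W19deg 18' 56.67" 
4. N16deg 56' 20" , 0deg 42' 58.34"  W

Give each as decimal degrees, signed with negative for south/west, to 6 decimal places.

1. -78.880278, 76.138056
2. 43.000694, 90.431903
3. -12.311581, -19.315742
4. 16.938889, -0.716206

Point 1:
  φ: 78 + 52/60 + 49/3600 = 78.8802778
  hemisphere S, so the sign is −
  Lon: 76 + 8/60 + 17/3600 = 76.1380556
  E → positive
Point 2:
  Lat: 43° + 0/60 + 2.5/3600 = 43 + 0.000000 + 0.000694 = 43.0006944
  N → positive
  λ: 90° + 25/60 + 54.85/3600 = 90 + 0.416667 + 0.015236 = 90.4319028
  E ⇒ keep positive
Point 3:
  Latitude: 12° + 18/60 + 41.69/3600 = 12 + 0.300000 + 0.011581 = 12.3115806
  hemisphere S, so the sign is −
  Lon: 19 + 18/60 + 56.67/3600 = 19.3157417
  hemisphere W, so the sign is −
Point 4:
  φ: 56′ + 20″ = 56.33333′; 16 + 56.33333/60 = 16.9388889
  N ⇒ keep positive
  Longitude: 42′ + 58.34″ = 42.97233′; 0 + 42.97233/60 = 0.7162056
  hemisphere W, so the sign is −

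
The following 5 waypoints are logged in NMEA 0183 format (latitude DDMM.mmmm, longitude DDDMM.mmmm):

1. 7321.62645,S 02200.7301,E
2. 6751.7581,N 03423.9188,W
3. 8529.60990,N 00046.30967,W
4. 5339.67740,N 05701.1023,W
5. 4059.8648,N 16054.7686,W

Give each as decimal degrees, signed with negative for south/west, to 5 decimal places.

Point 1:
  Lat: degrees = first 2 digits = 73, minutes = 21.62645; 73 + 21.62645/60 = 73.360441
  S ⇒ negate
  Longitude: split at 3 digits → 022° and 0.7301′; 22 + 0.7301/60 = 22.012168
  E → positive
Point 2:
  Latitude: split at 2 digits → 67° and 51.7581′; 67 + 51.7581/60 = 67.862635
  N → positive
  λ: degrees = first 3 digits = 34, minutes = 23.9188; 34 + 23.9188/60 = 34.398647
  W ⇒ negate
Point 3:
  φ: split at 2 digits → 85° and 29.6099′; 85 + 29.6099/60 = 85.493498
  N ⇒ keep positive
  Longitude: split at 3 digits → 000° and 46.30967′; 0 + 46.30967/60 = 0.771828
  W ⇒ negate
Point 4:
  φ: degrees = first 2 digits = 53, minutes = 39.6774; 53 + 39.6774/60 = 53.661290
  N → positive
  λ: split at 3 digits → 057° and 1.1023′; 57 + 1.1023/60 = 57.018372
  W ⇒ negate
Point 5:
  φ: degrees = first 2 digits = 40, minutes = 59.8648; 40 + 59.8648/60 = 40.997747
  N → positive
  Longitude: degrees = first 3 digits = 160, minutes = 54.7686; 160 + 54.7686/60 = 160.912810
  hemisphere W, so the sign is −

1. -73.36044, 22.01217
2. 67.86264, -34.39865
3. 85.49350, -0.77183
4. 53.66129, -57.01837
5. 40.99775, -160.91281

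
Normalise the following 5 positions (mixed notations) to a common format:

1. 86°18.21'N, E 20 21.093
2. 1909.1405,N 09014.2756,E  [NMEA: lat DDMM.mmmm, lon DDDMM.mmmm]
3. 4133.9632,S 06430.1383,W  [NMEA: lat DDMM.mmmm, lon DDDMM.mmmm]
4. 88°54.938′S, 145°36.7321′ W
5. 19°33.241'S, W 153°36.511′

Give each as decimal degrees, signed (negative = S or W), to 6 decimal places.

Point 1:
  Lat: 18.21′ = 0.303500°; total 86.3035000
  N → positive
  Lon: 20 + 21.093/60 = 20.3515500
  E ⇒ keep positive
Point 2:
  Lat: degrees = first 2 digits = 19, minutes = 9.1405; 19 + 9.1405/60 = 19.1523417
  N → positive
  Longitude: degrees = first 3 digits = 90, minutes = 14.2756; 90 + 14.2756/60 = 90.2379267
  E → positive
Point 3:
  Latitude: split at 2 digits → 41° and 33.9632′; 41 + 33.9632/60 = 41.5660533
  hemisphere S, so the sign is −
  Lon: degrees = first 3 digits = 64, minutes = 30.1383; 64 + 30.1383/60 = 64.5023050
  hemisphere W, so the sign is −
Point 4:
  φ: 54.938′ = 0.915633°; total 88.9156333
  S → negative
  Lon: 145 + 36.7321/60 = 145.6122017
  W ⇒ negate
Point 5:
  Lat: 19 + 33.241/60 = 19.5540167
  S → negative
  Longitude: 36.511′ = 0.608517°; total 153.6085167
  hemisphere W, so the sign is −

1. 86.303500, 20.351550
2. 19.152342, 90.237927
3. -41.566053, -64.502305
4. -88.915633, -145.612202
5. -19.554017, -153.608517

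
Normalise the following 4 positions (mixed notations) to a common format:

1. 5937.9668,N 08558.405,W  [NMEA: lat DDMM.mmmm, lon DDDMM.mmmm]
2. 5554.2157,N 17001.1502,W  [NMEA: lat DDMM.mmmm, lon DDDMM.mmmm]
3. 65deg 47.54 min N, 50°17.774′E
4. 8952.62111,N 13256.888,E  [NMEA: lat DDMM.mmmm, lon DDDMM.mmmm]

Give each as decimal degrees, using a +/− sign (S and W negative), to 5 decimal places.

1. 59.63278, -85.97342
2. 55.90360, -170.01917
3. 65.79233, 50.29623
4. 89.87702, 132.94813

Point 1:
  φ: split at 2 digits → 59° and 37.9668′; 59 + 37.9668/60 = 59.632780
  N → positive
  Longitude: degrees = first 3 digits = 85, minutes = 58.405; 85 + 58.405/60 = 85.973417
  hemisphere W, so the sign is −
Point 2:
  Latitude: degrees = first 2 digits = 55, minutes = 54.2157; 55 + 54.2157/60 = 55.903595
  N → positive
  λ: split at 3 digits → 170° and 1.1502′; 170 + 1.1502/60 = 170.019170
  hemisphere W, so the sign is −
Point 3:
  Lat: 65 + 47.54/60 = 65.792333
  N ⇒ keep positive
  Longitude: 50 + 17.774/60 = 50.296233
  E ⇒ keep positive
Point 4:
  Latitude: degrees = first 2 digits = 89, minutes = 52.62111; 89 + 52.62111/60 = 89.877019
  N → positive
  λ: degrees = first 3 digits = 132, minutes = 56.888; 132 + 56.888/60 = 132.948133
  E ⇒ keep positive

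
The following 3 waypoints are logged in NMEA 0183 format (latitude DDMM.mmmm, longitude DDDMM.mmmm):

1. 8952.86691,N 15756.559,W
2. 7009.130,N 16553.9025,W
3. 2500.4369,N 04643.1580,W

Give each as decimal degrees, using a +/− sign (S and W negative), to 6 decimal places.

Point 1:
  φ: degrees = first 2 digits = 89, minutes = 52.86691; 89 + 52.86691/60 = 89.8811152
  N ⇒ keep positive
  Lon: split at 3 digits → 157° and 56.559′; 157 + 56.559/60 = 157.9426500
  W ⇒ negate
Point 2:
  φ: split at 2 digits → 70° and 9.13′; 70 + 9.13/60 = 70.1521667
  N ⇒ keep positive
  Lon: degrees = first 3 digits = 165, minutes = 53.9025; 165 + 53.9025/60 = 165.8983750
  hemisphere W, so the sign is −
Point 3:
  Latitude: split at 2 digits → 25° and 0.4369′; 25 + 0.4369/60 = 25.0072817
  N ⇒ keep positive
  Lon: split at 3 digits → 046° and 43.158′; 46 + 43.158/60 = 46.7193000
  W ⇒ negate

1. 89.881115, -157.942650
2. 70.152167, -165.898375
3. 25.007282, -46.719300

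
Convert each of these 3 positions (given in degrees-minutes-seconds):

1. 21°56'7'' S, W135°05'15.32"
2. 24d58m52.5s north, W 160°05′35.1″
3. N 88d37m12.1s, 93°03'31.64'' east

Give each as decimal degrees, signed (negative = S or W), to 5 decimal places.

Point 1:
  Lat: 21 + 56/60 + 7/3600 = 21.935278
  S ⇒ negate
  Lon: 135° + 5/60 + 15.32/3600 = 135 + 0.083333 + 0.004256 = 135.087589
  hemisphere W, so the sign is −
Point 2:
  φ: 58′ + 52.5″ = 58.87500′; 24 + 58.87500/60 = 24.981250
  N ⇒ keep positive
  Longitude: 160 + 5/60 + 35.1/3600 = 160.093083
  W → negative
Point 3:
  φ: 88° + 37/60 + 12.1/3600 = 88 + 0.616667 + 0.003361 = 88.620028
  N → positive
  λ: 93° + 3/60 + 31.64/3600 = 93 + 0.050000 + 0.008789 = 93.058789
  E → positive

1. -21.93528, -135.08759
2. 24.98125, -160.09308
3. 88.62003, 93.05879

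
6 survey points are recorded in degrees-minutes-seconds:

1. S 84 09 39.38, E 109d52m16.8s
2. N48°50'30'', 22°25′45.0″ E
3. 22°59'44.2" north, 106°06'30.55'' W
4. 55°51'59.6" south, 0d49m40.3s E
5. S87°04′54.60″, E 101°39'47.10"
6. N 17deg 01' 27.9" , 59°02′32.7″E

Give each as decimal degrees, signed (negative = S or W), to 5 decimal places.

Point 1:
  Latitude: 84° + 9/60 + 39.38/3600 = 84 + 0.150000 + 0.010939 = 84.160939
  S → negative
  λ: 109 + 52/60 + 16.8/3600 = 109.871333
  E ⇒ keep positive
Point 2:
  φ: 48 + 50/60 + 30/3600 = 48.841667
  N ⇒ keep positive
  λ: 25′ + 45″ = 25.75000′; 22 + 25.75000/60 = 22.429167
  E ⇒ keep positive
Point 3:
  Latitude: 59′ + 44.2″ = 59.73667′; 22 + 59.73667/60 = 22.995611
  N → positive
  Lon: 106° + 6/60 + 30.55/3600 = 106 + 0.100000 + 0.008486 = 106.108486
  W ⇒ negate
Point 4:
  Latitude: 51′ + 59.6″ = 51.99333′; 55 + 51.99333/60 = 55.866556
  S ⇒ negate
  Lon: 0° + 49/60 + 40.3/3600 = 0 + 0.816667 + 0.011194 = 0.827861
  E ⇒ keep positive
Point 5:
  Lat: 4′ + 54.6″ = 4.91000′; 87 + 4.91000/60 = 87.081833
  hemisphere S, so the sign is −
  λ: 101° + 39/60 + 47.1/3600 = 101 + 0.650000 + 0.013083 = 101.663083
  E ⇒ keep positive
Point 6:
  φ: 17° + 1/60 + 27.9/3600 = 17 + 0.016667 + 0.007750 = 17.024417
  N ⇒ keep positive
  Longitude: 2′ + 32.7″ = 2.54500′; 59 + 2.54500/60 = 59.042417
  E ⇒ keep positive

1. -84.16094, 109.87133
2. 48.84167, 22.42917
3. 22.99561, -106.10849
4. -55.86656, 0.82786
5. -87.08183, 101.66308
6. 17.02442, 59.04242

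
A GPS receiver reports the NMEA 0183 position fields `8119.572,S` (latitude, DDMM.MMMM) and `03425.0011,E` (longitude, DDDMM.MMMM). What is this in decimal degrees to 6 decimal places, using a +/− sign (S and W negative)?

Lat: degrees = first 2 digits = 81, minutes = 19.572; 81 + 19.572/60 = 81.3262000
hemisphere S, so the sign is −
λ: degrees = first 3 digits = 34, minutes = 25.0011; 34 + 25.0011/60 = 34.4166850
E ⇒ keep positive

-81.326200, 34.416685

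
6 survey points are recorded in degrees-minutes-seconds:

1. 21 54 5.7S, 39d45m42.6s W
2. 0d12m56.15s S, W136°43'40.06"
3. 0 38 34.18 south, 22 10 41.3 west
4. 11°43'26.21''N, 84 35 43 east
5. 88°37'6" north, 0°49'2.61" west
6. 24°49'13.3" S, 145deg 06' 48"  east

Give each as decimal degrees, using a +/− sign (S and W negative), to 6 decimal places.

Point 1:
  φ: 21 + 54/60 + 5.7/3600 = 21.9015833
  S → negative
  Longitude: 39 + 45/60 + 42.6/3600 = 39.7618333
  W ⇒ negate
Point 2:
  φ: 0° + 12/60 + 56.15/3600 = 0 + 0.200000 + 0.015597 = 0.2155972
  S ⇒ negate
  Longitude: 136 + 43/60 + 40.06/3600 = 136.7277944
  hemisphere W, so the sign is −
Point 3:
  φ: 0 + 38/60 + 34.18/3600 = 0.6428278
  S ⇒ negate
  λ: 22° + 10/60 + 41.3/3600 = 22 + 0.166667 + 0.011472 = 22.1781389
  W ⇒ negate
Point 4:
  Latitude: 11° + 43/60 + 26.21/3600 = 11 + 0.716667 + 0.007281 = 11.7239472
  N ⇒ keep positive
  Lon: 35′ + 43″ = 35.71667′; 84 + 35.71667/60 = 84.5952778
  E ⇒ keep positive
Point 5:
  Lat: 37′ + 6″ = 37.10000′; 88 + 37.10000/60 = 88.6183333
  N → positive
  Lon: 0° + 49/60 + 2.61/3600 = 0 + 0.816667 + 0.000725 = 0.8173917
  hemisphere W, so the sign is −
Point 6:
  Latitude: 49′ + 13.3″ = 49.22167′; 24 + 49.22167/60 = 24.8203611
  S ⇒ negate
  Lon: 145° + 6/60 + 48/3600 = 145 + 0.100000 + 0.013333 = 145.1133333
  E → positive

1. -21.901583, -39.761833
2. -0.215597, -136.727794
3. -0.642828, -22.178139
4. 11.723947, 84.595278
5. 88.618333, -0.817392
6. -24.820361, 145.113333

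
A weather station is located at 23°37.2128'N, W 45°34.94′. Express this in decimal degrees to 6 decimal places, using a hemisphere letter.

φ: 23 + 37.2128/60 = 23.6202133
Longitude: 34.94′ = 0.582333°; total 45.5823333

23.620213° N, 45.582333° W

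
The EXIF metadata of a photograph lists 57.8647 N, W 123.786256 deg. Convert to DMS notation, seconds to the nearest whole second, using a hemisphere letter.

φ: whole degrees 57; 51.88200′ → 51′ and 52.92″
λ: whole degrees 123; 47.17536′ → 47′ and 10.52″

57°51′53″ N, 123°47′11″ W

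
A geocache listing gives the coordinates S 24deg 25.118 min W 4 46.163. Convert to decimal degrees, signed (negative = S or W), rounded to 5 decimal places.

Latitude: 25.118′ = 0.418633°; total 24.418633
S → negative
λ: 4 + 46.163/60 = 4.769383
W ⇒ negate

-24.41863, -4.76938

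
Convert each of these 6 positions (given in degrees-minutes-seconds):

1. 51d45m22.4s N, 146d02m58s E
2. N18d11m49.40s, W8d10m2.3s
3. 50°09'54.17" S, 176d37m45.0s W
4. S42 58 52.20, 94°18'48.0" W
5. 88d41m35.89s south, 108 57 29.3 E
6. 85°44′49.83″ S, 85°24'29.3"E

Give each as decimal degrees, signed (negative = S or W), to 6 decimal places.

1. 51.756222, 146.049444
2. 18.197056, -8.167306
3. -50.165047, -176.629167
4. -42.981167, -94.313333
5. -88.693303, 108.958139
6. -85.747175, 85.408139

Point 1:
  φ: 51 + 45/60 + 22.4/3600 = 51.7562222
  N ⇒ keep positive
  λ: 2′ + 58″ = 2.96667′; 146 + 2.96667/60 = 146.0494444
  E ⇒ keep positive
Point 2:
  φ: 11′ + 49.4″ = 11.82333′; 18 + 11.82333/60 = 18.1970556
  N → positive
  λ: 10′ + 2.3″ = 10.03833′; 8 + 10.03833/60 = 8.1673056
  W → negative
Point 3:
  Lat: 50 + 9/60 + 54.17/3600 = 50.1650472
  hemisphere S, so the sign is −
  Lon: 176° + 37/60 + 45/3600 = 176 + 0.616667 + 0.012500 = 176.6291667
  W ⇒ negate
Point 4:
  Latitude: 42 + 58/60 + 52.2/3600 = 42.9811667
  hemisphere S, so the sign is −
  λ: 94° + 18/60 + 48/3600 = 94 + 0.300000 + 0.013333 = 94.3133333
  W ⇒ negate
Point 5:
  Lat: 88 + 41/60 + 35.89/3600 = 88.6933028
  S ⇒ negate
  Lon: 108 + 57/60 + 29.3/3600 = 108.9581389
  E ⇒ keep positive
Point 6:
  φ: 85 + 44/60 + 49.83/3600 = 85.7471750
  hemisphere S, so the sign is −
  Longitude: 85° + 24/60 + 29.3/3600 = 85 + 0.400000 + 0.008139 = 85.4081389
  E ⇒ keep positive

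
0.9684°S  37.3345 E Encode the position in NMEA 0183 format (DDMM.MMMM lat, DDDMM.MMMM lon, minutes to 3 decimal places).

Latitude: fractional part 0.968400 → 58.10400 minutes
Lon: fractional part 0.334500 → 20.07000 minutes

0058.104,S / 03720.070,E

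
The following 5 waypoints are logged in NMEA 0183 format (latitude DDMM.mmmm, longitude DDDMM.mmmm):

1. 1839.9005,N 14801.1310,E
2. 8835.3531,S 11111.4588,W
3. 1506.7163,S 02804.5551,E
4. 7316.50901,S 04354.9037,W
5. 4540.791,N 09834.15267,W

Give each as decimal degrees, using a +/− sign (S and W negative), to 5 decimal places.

1. 18.66501, 148.01885
2. -88.58922, -111.19098
3. -15.11194, 28.07592
4. -73.27515, -43.91506
5. 45.67985, -98.56921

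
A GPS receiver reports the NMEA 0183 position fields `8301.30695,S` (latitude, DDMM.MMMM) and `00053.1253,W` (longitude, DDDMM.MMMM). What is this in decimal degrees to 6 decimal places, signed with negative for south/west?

Latitude: split at 2 digits → 83° and 1.30695′; 83 + 1.30695/60 = 83.0217825
S ⇒ negate
Lon: split at 3 digits → 000° and 53.1253′; 0 + 53.1253/60 = 0.8854217
W → negative

-83.021783, -0.885422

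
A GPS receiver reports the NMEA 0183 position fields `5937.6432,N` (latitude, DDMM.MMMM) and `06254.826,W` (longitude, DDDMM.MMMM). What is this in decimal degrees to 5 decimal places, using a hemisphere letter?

59.62739° N, 62.91377° W

Latitude: degrees = first 2 digits = 59, minutes = 37.6432; 59 + 37.6432/60 = 59.627387
Longitude: degrees = first 3 digits = 62, minutes = 54.826; 62 + 54.826/60 = 62.913767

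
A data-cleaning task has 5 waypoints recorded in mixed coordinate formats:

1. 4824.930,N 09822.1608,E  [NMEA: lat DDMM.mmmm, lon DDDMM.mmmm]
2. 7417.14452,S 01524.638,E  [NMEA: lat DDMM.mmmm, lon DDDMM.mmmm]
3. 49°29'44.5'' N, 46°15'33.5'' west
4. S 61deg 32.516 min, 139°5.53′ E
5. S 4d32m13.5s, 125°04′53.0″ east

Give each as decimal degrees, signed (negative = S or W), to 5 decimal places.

Point 1:
  φ: degrees = first 2 digits = 48, minutes = 24.93; 48 + 24.93/60 = 48.415500
  N ⇒ keep positive
  Lon: degrees = first 3 digits = 98, minutes = 22.1608; 98 + 22.1608/60 = 98.369347
  E ⇒ keep positive
Point 2:
  φ: split at 2 digits → 74° and 17.14452′; 74 + 17.14452/60 = 74.285742
  S ⇒ negate
  Lon: split at 3 digits → 015° and 24.638′; 15 + 24.638/60 = 15.410633
  E → positive
Point 3:
  φ: 49 + 29/60 + 44.5/3600 = 49.495694
  N ⇒ keep positive
  λ: 15′ + 33.5″ = 15.55833′; 46 + 15.55833/60 = 46.259306
  W ⇒ negate
Point 4:
  Latitude: 61 + 32.516/60 = 61.541933
  hemisphere S, so the sign is −
  λ: 139 + 5.53/60 = 139.092167
  E → positive
Point 5:
  φ: 32′ + 13.5″ = 32.22500′; 4 + 32.22500/60 = 4.537083
  S → negative
  Longitude: 125° + 4/60 + 53/3600 = 125 + 0.066667 + 0.014722 = 125.081389
  E → positive

1. 48.41550, 98.36935
2. -74.28574, 15.41063
3. 49.49569, -46.25931
4. -61.54193, 139.09217
5. -4.53708, 125.08139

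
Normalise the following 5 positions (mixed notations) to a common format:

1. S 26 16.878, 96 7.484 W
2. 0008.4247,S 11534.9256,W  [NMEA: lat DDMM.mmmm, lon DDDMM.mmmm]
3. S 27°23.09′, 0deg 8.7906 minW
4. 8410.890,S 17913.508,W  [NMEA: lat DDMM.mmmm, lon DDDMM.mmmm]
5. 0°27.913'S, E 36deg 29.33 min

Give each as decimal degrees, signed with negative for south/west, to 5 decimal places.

1. -26.28130, -96.12473
2. -0.14041, -115.58209
3. -27.38483, -0.14651
4. -84.18150, -179.22513
5. -0.46522, 36.48883

Point 1:
  Lat: 16.878′ = 0.281300°; total 26.281300
  S ⇒ negate
  Longitude: 7.484′ = 0.124733°; total 96.124733
  W → negative
Point 2:
  Latitude: degrees = first 2 digits = 0, minutes = 8.4247; 0 + 8.4247/60 = 0.140412
  S → negative
  Longitude: split at 3 digits → 115° and 34.9256′; 115 + 34.9256/60 = 115.582093
  W → negative
Point 3:
  φ: 23.09′ = 0.384833°; total 27.384833
  hemisphere S, so the sign is −
  λ: 0 + 8.7906/60 = 0.146510
  W → negative
Point 4:
  Latitude: degrees = first 2 digits = 84, minutes = 10.89; 84 + 10.89/60 = 84.181500
  S → negative
  Lon: split at 3 digits → 179° and 13.508′; 179 + 13.508/60 = 179.225133
  W → negative
Point 5:
  Latitude: 27.913′ = 0.465217°; total 0.465217
  S ⇒ negate
  λ: 36 + 29.33/60 = 36.488833
  E → positive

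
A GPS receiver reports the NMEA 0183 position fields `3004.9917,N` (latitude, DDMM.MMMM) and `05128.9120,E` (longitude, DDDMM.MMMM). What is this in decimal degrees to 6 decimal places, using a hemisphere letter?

φ: split at 2 digits → 30° and 4.9917′; 30 + 4.9917/60 = 30.0831950
Lon: split at 3 digits → 051° and 28.912′; 51 + 28.912/60 = 51.4818667

30.083195° N, 51.481867° E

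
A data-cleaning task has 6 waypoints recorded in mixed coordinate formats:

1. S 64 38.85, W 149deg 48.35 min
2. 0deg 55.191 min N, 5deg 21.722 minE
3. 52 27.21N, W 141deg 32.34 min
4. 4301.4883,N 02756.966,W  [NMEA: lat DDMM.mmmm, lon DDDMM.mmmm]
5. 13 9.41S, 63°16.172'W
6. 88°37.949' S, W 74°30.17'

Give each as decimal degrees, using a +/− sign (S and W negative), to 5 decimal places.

1. -64.64750, -149.80583
2. 0.91985, 5.36203
3. 52.45350, -141.53900
4. 43.02481, -27.94943
5. -13.15683, -63.26953
6. -88.63248, -74.50283

Point 1:
  Latitude: 64 + 38.85/60 = 64.647500
  S → negative
  Longitude: 149 + 48.35/60 = 149.805833
  hemisphere W, so the sign is −
Point 2:
  Lat: 55.191′ = 0.919850°; total 0.919850
  N ⇒ keep positive
  λ: 21.722′ = 0.362033°; total 5.362033
  E ⇒ keep positive
Point 3:
  Latitude: 27.21′ = 0.453500°; total 52.453500
  N → positive
  Longitude: 32.34′ = 0.539000°; total 141.539000
  W → negative
Point 4:
  Latitude: degrees = first 2 digits = 43, minutes = 1.4883; 43 + 1.4883/60 = 43.024805
  N ⇒ keep positive
  λ: degrees = first 3 digits = 27, minutes = 56.966; 27 + 56.966/60 = 27.949433
  hemisphere W, so the sign is −
Point 5:
  φ: 13 + 9.41/60 = 13.156833
  hemisphere S, so the sign is −
  Longitude: 16.172′ = 0.269533°; total 63.269533
  hemisphere W, so the sign is −
Point 6:
  φ: 88 + 37.949/60 = 88.632483
  S → negative
  λ: 30.17′ = 0.502833°; total 74.502833
  W → negative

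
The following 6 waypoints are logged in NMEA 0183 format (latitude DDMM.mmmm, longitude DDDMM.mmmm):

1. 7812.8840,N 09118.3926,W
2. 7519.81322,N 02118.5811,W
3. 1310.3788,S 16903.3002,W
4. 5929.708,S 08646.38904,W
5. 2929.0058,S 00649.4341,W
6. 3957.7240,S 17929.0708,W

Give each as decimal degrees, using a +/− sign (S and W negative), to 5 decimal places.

1. 78.21473, -91.30654
2. 75.33022, -21.30969
3. -13.17298, -169.05500
4. -59.49513, -86.77315
5. -29.48343, -6.82390
6. -39.96207, -179.48451

Point 1:
  Lat: split at 2 digits → 78° and 12.884′; 78 + 12.884/60 = 78.214733
  N → positive
  Longitude: degrees = first 3 digits = 91, minutes = 18.3926; 91 + 18.3926/60 = 91.306543
  hemisphere W, so the sign is −
Point 2:
  φ: degrees = first 2 digits = 75, minutes = 19.81322; 75 + 19.81322/60 = 75.330220
  N ⇒ keep positive
  Longitude: degrees = first 3 digits = 21, minutes = 18.5811; 21 + 18.5811/60 = 21.309685
  hemisphere W, so the sign is −
Point 3:
  Latitude: split at 2 digits → 13° and 10.3788′; 13 + 10.3788/60 = 13.172980
  S ⇒ negate
  Longitude: split at 3 digits → 169° and 3.3002′; 169 + 3.3002/60 = 169.055003
  W ⇒ negate
Point 4:
  Lat: degrees = first 2 digits = 59, minutes = 29.708; 59 + 29.708/60 = 59.495133
  S → negative
  Lon: degrees = first 3 digits = 86, minutes = 46.38904; 86 + 46.38904/60 = 86.773151
  W → negative
Point 5:
  φ: degrees = first 2 digits = 29, minutes = 29.0058; 29 + 29.0058/60 = 29.483430
  S → negative
  λ: split at 3 digits → 006° and 49.4341′; 6 + 49.4341/60 = 6.823902
  W ⇒ negate
Point 6:
  φ: split at 2 digits → 39° and 57.724′; 39 + 57.724/60 = 39.962067
  hemisphere S, so the sign is −
  Longitude: split at 3 digits → 179° and 29.0708′; 179 + 29.0708/60 = 179.484513
  hemisphere W, so the sign is −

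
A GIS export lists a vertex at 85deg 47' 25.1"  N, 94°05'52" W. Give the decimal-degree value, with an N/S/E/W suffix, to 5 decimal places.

85.79031° N, 94.09778° W

Lat: 85° + 47/60 + 25.1/3600 = 85 + 0.783333 + 0.006972 = 85.790306
λ: 94° + 5/60 + 52/3600 = 94 + 0.083333 + 0.014444 = 94.097778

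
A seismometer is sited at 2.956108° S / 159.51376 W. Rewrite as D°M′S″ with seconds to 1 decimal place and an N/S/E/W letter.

2°57′22.0″ S, 159°30′49.5″ W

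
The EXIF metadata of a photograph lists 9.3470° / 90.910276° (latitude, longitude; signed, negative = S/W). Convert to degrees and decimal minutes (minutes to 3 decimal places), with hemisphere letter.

9° 20.820′ N, 90° 54.617′ E

φ: 9° + 0.347000 × 60 = 9° 20.82000′
Longitude: 90° + 0.910276 × 60 = 90° 54.61656′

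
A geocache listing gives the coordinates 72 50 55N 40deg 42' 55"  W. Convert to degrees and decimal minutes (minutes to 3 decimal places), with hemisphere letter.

φ: 50 + 55/60 = 50.91667′
λ: 42 + 55/60 = 42.91667′

72° 50.917′ N, 40° 42.917′ W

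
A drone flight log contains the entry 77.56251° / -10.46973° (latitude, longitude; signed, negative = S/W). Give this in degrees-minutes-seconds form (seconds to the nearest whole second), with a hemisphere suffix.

77°33′45″ N, 10°28′11″ W

Latitude: 0.562510° → 33.75060′; 0.75060 × 60 = 45.04″
Longitude is negative → W; |value| = 10.469730
λ: 0.469730 × 60 = 28.18380′ → 28′, remainder × 60 = 11.03″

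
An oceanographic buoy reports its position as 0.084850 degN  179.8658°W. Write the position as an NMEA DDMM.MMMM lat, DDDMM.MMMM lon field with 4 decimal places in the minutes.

0005.0910,N / 17951.9480,W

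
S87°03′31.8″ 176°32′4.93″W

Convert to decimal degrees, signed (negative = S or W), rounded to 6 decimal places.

-87.058833, -176.534703

Lat: 3′ + 31.8″ = 3.53000′; 87 + 3.53000/60 = 87.0588333
hemisphere S, so the sign is −
Lon: 176° + 32/60 + 4.93/3600 = 176 + 0.533333 + 0.001369 = 176.5347028
hemisphere W, so the sign is −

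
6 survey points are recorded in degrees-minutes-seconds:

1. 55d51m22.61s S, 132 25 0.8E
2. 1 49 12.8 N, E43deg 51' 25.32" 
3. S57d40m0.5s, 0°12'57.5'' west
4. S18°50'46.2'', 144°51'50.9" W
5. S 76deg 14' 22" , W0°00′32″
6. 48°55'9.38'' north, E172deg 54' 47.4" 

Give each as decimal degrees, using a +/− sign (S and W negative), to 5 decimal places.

1. -55.85628, 132.41689
2. 1.82022, 43.85703
3. -57.66681, -0.21597
4. -18.84617, -144.86414
5. -76.23944, -0.00889
6. 48.91927, 172.91317

Point 1:
  φ: 51′ + 22.61″ = 51.37683′; 55 + 51.37683/60 = 55.856281
  hemisphere S, so the sign is −
  λ: 25′ + 0.8″ = 25.01333′; 132 + 25.01333/60 = 132.416889
  E ⇒ keep positive
Point 2:
  φ: 1° + 49/60 + 12.8/3600 = 1 + 0.816667 + 0.003556 = 1.820222
  N → positive
  Longitude: 43 + 51/60 + 25.32/3600 = 43.857033
  E → positive
Point 3:
  φ: 57° + 40/60 + 0.5/3600 = 57 + 0.666667 + 0.000139 = 57.666806
  S ⇒ negate
  Longitude: 0° + 12/60 + 57.5/3600 = 0 + 0.200000 + 0.015972 = 0.215972
  hemisphere W, so the sign is −
Point 4:
  φ: 50′ + 46.2″ = 50.77000′; 18 + 50.77000/60 = 18.846167
  hemisphere S, so the sign is −
  λ: 144 + 51/60 + 50.9/3600 = 144.864139
  W → negative
Point 5:
  φ: 76° + 14/60 + 22/3600 = 76 + 0.233333 + 0.006111 = 76.239444
  S ⇒ negate
  λ: 0 + 0/60 + 32/3600 = 0.008889
  hemisphere W, so the sign is −
Point 6:
  Lat: 55′ + 9.38″ = 55.15633′; 48 + 55.15633/60 = 48.919272
  N ⇒ keep positive
  λ: 54′ + 47.4″ = 54.79000′; 172 + 54.79000/60 = 172.913167
  E → positive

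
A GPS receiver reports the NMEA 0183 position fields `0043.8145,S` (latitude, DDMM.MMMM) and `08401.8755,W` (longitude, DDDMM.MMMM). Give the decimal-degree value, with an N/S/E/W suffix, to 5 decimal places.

0.73024° S, 84.03126° W

Lat: degrees = first 2 digits = 0, minutes = 43.8145; 0 + 43.8145/60 = 0.730242
Longitude: degrees = first 3 digits = 84, minutes = 1.8755; 84 + 1.8755/60 = 84.031258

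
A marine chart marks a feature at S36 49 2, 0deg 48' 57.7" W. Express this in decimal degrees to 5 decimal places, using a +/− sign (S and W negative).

Lat: 49′ + 2″ = 49.03333′; 36 + 49.03333/60 = 36.817222
S ⇒ negate
Lon: 0° + 48/60 + 57.7/3600 = 0 + 0.800000 + 0.016028 = 0.816028
W ⇒ negate

-36.81722, -0.81603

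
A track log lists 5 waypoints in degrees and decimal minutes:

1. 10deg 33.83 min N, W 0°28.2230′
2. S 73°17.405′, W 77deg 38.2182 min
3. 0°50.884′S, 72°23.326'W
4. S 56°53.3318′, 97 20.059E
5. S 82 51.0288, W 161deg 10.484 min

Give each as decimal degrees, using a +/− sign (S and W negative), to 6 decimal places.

Point 1:
  φ: 33.83′ = 0.563833°; total 10.5638333
  N → positive
  Longitude: 0 + 28.223/60 = 0.4703833
  W ⇒ negate
Point 2:
  Lat: 17.405′ = 0.290083°; total 73.2900833
  S ⇒ negate
  λ: 38.2182′ = 0.636970°; total 77.6369700
  hemisphere W, so the sign is −
Point 3:
  Latitude: 0 + 50.884/60 = 0.8480667
  S ⇒ negate
  Lon: 23.326′ = 0.388767°; total 72.3887667
  W → negative
Point 4:
  φ: 56 + 53.3318/60 = 56.8888633
  hemisphere S, so the sign is −
  Lon: 20.059′ = 0.334317°; total 97.3343167
  E ⇒ keep positive
Point 5:
  Latitude: 82 + 51.0288/60 = 82.8504800
  S ⇒ negate
  Longitude: 10.484′ = 0.174733°; total 161.1747333
  W ⇒ negate

1. 10.563833, -0.470383
2. -73.290083, -77.636970
3. -0.848067, -72.388767
4. -56.888863, 97.334317
5. -82.850480, -161.174733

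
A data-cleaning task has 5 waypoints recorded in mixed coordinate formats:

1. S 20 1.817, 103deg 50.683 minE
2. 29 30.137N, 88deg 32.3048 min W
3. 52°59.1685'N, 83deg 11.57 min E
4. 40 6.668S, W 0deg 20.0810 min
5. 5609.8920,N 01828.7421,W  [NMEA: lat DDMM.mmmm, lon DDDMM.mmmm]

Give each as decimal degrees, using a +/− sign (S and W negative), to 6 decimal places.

1. -20.030283, 103.844717
2. 29.502283, -88.538413
3. 52.986142, 83.192833
4. -40.111133, -0.334683
5. 56.164867, -18.479035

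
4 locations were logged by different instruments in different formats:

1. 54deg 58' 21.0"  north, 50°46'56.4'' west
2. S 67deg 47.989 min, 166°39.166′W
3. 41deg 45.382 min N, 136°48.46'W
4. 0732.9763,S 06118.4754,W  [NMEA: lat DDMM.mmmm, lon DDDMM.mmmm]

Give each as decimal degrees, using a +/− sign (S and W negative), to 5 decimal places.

1. 54.97250, -50.78233
2. -67.79982, -166.65277
3. 41.75637, -136.80767
4. -7.54961, -61.30792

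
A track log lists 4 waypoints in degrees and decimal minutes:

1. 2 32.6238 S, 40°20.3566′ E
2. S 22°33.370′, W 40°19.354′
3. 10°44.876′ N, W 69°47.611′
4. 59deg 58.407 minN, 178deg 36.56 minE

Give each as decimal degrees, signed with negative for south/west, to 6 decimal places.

Point 1:
  Latitude: 32.6238′ = 0.543730°; total 2.5437300
  S ⇒ negate
  λ: 40 + 20.3566/60 = 40.3392767
  E ⇒ keep positive
Point 2:
  Lat: 22 + 33.37/60 = 22.5561667
  S ⇒ negate
  Lon: 19.354′ = 0.322567°; total 40.3225667
  W ⇒ negate
Point 3:
  φ: 10 + 44.876/60 = 10.7479333
  N ⇒ keep positive
  Longitude: 47.611′ = 0.793517°; total 69.7935167
  W ⇒ negate
Point 4:
  Latitude: 58.407′ = 0.973450°; total 59.9734500
  N → positive
  λ: 178 + 36.56/60 = 178.6093333
  E ⇒ keep positive

1. -2.543730, 40.339277
2. -22.556167, -40.322567
3. 10.747933, -69.793517
4. 59.973450, 178.609333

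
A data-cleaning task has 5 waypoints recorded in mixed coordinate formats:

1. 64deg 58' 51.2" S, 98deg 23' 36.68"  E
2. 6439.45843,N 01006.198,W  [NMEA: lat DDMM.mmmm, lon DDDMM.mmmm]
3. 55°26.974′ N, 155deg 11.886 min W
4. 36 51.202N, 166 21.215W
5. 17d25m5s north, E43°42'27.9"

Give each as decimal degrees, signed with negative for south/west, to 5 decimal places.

1. -64.98089, 98.39352
2. 64.65764, -10.10330
3. 55.44957, -155.19810
4. 36.85337, -166.35358
5. 17.41806, 43.70775

Point 1:
  Lat: 64 + 58/60 + 51.2/3600 = 64.980889
  hemisphere S, so the sign is −
  Longitude: 98 + 23/60 + 36.68/3600 = 98.393522
  E ⇒ keep positive
Point 2:
  φ: split at 2 digits → 64° and 39.45843′; 64 + 39.45843/60 = 64.657641
  N ⇒ keep positive
  Longitude: degrees = first 3 digits = 10, minutes = 6.198; 10 + 6.198/60 = 10.103300
  hemisphere W, so the sign is −
Point 3:
  φ: 26.974′ = 0.449567°; total 55.449567
  N → positive
  λ: 11.886′ = 0.198100°; total 155.198100
  hemisphere W, so the sign is −
Point 4:
  Latitude: 51.202′ = 0.853367°; total 36.853367
  N ⇒ keep positive
  Longitude: 166 + 21.215/60 = 166.353583
  hemisphere W, so the sign is −
Point 5:
  φ: 17° + 25/60 + 5/3600 = 17 + 0.416667 + 0.001389 = 17.418056
  N ⇒ keep positive
  Lon: 42′ + 27.9″ = 42.46500′; 43 + 42.46500/60 = 43.707750
  E → positive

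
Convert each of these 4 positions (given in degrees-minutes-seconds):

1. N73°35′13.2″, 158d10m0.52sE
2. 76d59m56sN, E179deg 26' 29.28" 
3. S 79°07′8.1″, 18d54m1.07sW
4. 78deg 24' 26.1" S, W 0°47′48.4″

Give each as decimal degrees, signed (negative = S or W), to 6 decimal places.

Point 1:
  φ: 73° + 35/60 + 13.2/3600 = 73 + 0.583333 + 0.003667 = 73.5870000
  N → positive
  λ: 158 + 10/60 + 0.52/3600 = 158.1668111
  E → positive
Point 2:
  Lat: 76° + 59/60 + 56/3600 = 76 + 0.983333 + 0.015556 = 76.9988889
  N ⇒ keep positive
  Lon: 26′ + 29.28″ = 26.48800′; 179 + 26.48800/60 = 179.4414667
  E ⇒ keep positive
Point 3:
  φ: 7′ + 8.1″ = 7.13500′; 79 + 7.13500/60 = 79.1189167
  S → negative
  λ: 18 + 54/60 + 1.07/3600 = 18.9002972
  W ⇒ negate
Point 4:
  φ: 24′ + 26.1″ = 24.43500′; 78 + 24.43500/60 = 78.4072500
  S → negative
  λ: 47′ + 48.4″ = 47.80667′; 0 + 47.80667/60 = 0.7967778
  W → negative

1. 73.587000, 158.166811
2. 76.998889, 179.441467
3. -79.118917, -18.900297
4. -78.407250, -0.796778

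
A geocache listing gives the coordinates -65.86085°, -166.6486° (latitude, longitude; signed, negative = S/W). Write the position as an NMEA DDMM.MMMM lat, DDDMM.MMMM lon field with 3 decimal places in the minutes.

Latitude is negative → S; |value| = 65.860850
Lat: fractional part 0.860850 → 51.65100 minutes
Longitude is negative → W; |value| = 166.648600
Longitude: minutes = (166.648600 − 166) × 60 = 38.91600

6551.651,S / 16638.916,W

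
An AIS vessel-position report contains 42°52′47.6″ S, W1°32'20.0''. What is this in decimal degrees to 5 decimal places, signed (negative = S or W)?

Latitude: 52′ + 47.6″ = 52.79333′; 42 + 52.79333/60 = 42.879889
S ⇒ negate
Lon: 1° + 32/60 + 20/3600 = 1 + 0.533333 + 0.005556 = 1.538889
hemisphere W, so the sign is −

-42.87989, -1.53889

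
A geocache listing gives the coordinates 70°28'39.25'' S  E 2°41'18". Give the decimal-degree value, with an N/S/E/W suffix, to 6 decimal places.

φ: 28′ + 39.25″ = 28.65417′; 70 + 28.65417/60 = 70.4775694
Lon: 41′ + 18″ = 41.30000′; 2 + 41.30000/60 = 2.6883333

70.477569° S, 2.688333° E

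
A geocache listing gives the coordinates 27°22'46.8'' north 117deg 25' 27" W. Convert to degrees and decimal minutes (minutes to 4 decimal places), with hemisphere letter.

27° 22.7800′ N, 117° 25.4500′ W

φ: seconds/60 = 0.78000; minutes = 22 + 0.78000 = 22.780000
Lon: seconds/60 = 0.45000; minutes = 25 + 0.45000 = 25.450000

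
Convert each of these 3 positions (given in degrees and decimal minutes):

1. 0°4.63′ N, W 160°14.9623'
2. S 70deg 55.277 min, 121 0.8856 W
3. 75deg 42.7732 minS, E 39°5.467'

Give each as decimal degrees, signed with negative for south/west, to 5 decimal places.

Point 1:
  φ: 4.63′ = 0.077167°; total 0.077167
  N → positive
  λ: 14.9623′ = 0.249372°; total 160.249372
  hemisphere W, so the sign is −
Point 2:
  Latitude: 55.277′ = 0.921283°; total 70.921283
  S → negative
  Longitude: 121 + 0.8856/60 = 121.014760
  W → negative
Point 3:
  Latitude: 42.7732′ = 0.712887°; total 75.712887
  S ⇒ negate
  Lon: 39 + 5.467/60 = 39.091117
  E ⇒ keep positive

1. 0.07717, -160.24937
2. -70.92128, -121.01476
3. -75.71289, 39.09112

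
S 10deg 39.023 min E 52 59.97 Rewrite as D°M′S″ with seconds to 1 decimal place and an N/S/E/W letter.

Lat: 39.02300′ → 39′ and 0.02300 × 60 = 1.380″
Longitude: 59.97000′ → 59′ and 0.97000 × 60 = 58.200″

10°39′1.4″ S, 52°59′58.2″ E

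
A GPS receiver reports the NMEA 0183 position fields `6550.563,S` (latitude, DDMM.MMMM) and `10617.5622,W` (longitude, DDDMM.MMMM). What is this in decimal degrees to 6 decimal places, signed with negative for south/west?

-65.842717, -106.292703

Latitude: degrees = first 2 digits = 65, minutes = 50.563; 65 + 50.563/60 = 65.8427167
hemisphere S, so the sign is −
λ: degrees = first 3 digits = 106, minutes = 17.5622; 106 + 17.5622/60 = 106.2927033
W ⇒ negate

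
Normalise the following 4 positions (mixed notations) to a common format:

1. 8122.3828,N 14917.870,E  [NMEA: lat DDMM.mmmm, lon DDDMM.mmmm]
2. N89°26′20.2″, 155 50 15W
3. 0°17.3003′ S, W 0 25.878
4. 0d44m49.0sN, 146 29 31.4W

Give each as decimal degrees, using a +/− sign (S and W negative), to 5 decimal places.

Point 1:
  Lat: split at 2 digits → 81° and 22.3828′; 81 + 22.3828/60 = 81.373047
  N ⇒ keep positive
  Longitude: split at 3 digits → 149° and 17.87′; 149 + 17.87/60 = 149.297833
  E → positive
Point 2:
  Lat: 26′ + 20.2″ = 26.33667′; 89 + 26.33667/60 = 89.438944
  N ⇒ keep positive
  Lon: 155 + 50/60 + 15/3600 = 155.837500
  W → negative
Point 3:
  Latitude: 0 + 17.3003/60 = 0.288338
  hemisphere S, so the sign is −
  Lon: 0 + 25.878/60 = 0.431300
  hemisphere W, so the sign is −
Point 4:
  Latitude: 44′ + 49″ = 44.81667′; 0 + 44.81667/60 = 0.746944
  N → positive
  Longitude: 146 + 29/60 + 31.4/3600 = 146.492056
  W ⇒ negate

1. 81.37305, 149.29783
2. 89.43894, -155.83750
3. -0.28834, -0.43130
4. 0.74694, -146.49206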